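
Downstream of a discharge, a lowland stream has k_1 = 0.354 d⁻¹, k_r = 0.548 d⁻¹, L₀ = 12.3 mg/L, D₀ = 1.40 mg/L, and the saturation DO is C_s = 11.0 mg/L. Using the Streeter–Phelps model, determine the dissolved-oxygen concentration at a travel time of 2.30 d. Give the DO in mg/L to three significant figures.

k_1 L₀/(k_r−k_1) = 0.354×12.3/(0.548−0.354) = 4.354/0.1940 = 22.44 mg/L.
e^(−k_1 t) = e^(−0.354×2.300) = 0.4430; e^(−k_r t) = e^(−0.548×2.300) = 0.2835.
D = 22.44 × (0.4430 − 0.2835) + 1.40 × 0.2835 = 3.579 + 0.3970 = 3.976 mg/L.
DO = C_s − D = 11.0 − 3.976 = 7.024 mg/L.

DO ≈ 7.02 mg/L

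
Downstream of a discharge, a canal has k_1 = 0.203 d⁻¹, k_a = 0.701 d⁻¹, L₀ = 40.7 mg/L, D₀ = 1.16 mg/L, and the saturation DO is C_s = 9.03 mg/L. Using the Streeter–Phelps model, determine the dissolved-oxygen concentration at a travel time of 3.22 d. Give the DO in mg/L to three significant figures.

k_1 L₀/(k_a−k_1) = 0.203×40.7/(0.701−0.203) = 8.262/0.4980 = 16.59 mg/L.
e^(−k_1 t) = e^(−0.203×3.220) = 0.5201; e^(−k_a t) = e^(−0.701×3.220) = 0.1046.
D = 16.59 × (0.5201 − 0.1046) + 1.16 × 0.1046 = 6.893 + 0.1214 = 7.015 mg/L.
DO = C_s − D = 9.03 − 7.015 = 2.015 mg/L.

DO ≈ 2.02 mg/L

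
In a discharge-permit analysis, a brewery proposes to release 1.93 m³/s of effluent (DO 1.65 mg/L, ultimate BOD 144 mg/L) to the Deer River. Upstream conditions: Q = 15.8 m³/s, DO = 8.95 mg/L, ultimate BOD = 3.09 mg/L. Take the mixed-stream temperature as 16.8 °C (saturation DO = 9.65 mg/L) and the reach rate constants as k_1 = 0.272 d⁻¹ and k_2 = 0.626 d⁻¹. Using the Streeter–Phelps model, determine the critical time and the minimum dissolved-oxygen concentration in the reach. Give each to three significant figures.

t_c ≈ 2.04 d; minimum DO ≈ 5.05 mg/L

Mixed DO = (15.8×8.95 + 1.93×1.65)/(15.8+1.93) = 144.6/17.73 = 8.155 mg/L.
Mixed L₀ = (15.8×3.09 + 1.93×144)/(17.73) = 326.7/17.73 = 18.43 mg/L.
Initial deficit D₀ = C_s − DO₀ = 9.65 − 8.155 = 1.495 mg/L.
t_c = (1/0.3540) ln[(0.626/0.272)(1 − 1.495×0.3540/(0.272×18.43))] = 2.825 × ln(2.059) = 2.040 d.
D_c = (0.272/0.626) × 18.43 × e^(−0.272×2.040) = 0.4345 × 18.43 × 0.5742 = 4.598 mg/L.
Minimum DO = 9.65 − 4.598 = 5.052 mg/L.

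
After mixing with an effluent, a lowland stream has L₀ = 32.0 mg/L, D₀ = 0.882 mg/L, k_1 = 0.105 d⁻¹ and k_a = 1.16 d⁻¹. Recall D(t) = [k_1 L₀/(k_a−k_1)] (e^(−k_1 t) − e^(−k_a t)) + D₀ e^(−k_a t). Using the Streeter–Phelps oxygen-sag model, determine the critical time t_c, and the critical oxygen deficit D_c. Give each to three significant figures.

t_c = [1/(k_a−k_1)] ln[(k_a/k_1)(1 − D₀(k_a−k_1)/(k_1 L₀))]
= [1/(1.16−0.105)] ln[(1.16/0.105)(1 − 0.882×1.055/(0.105×32.0))]
= (1/1.055) ln[11.05 × 0.7231] = 0.9479 × ln(7.988) = 0.9479 × 2.078 = 1.970 d.
L(t_c) = L₀ e^(−k_1 t_c) = 32.0 × 0.8132 = 26.02 mg/L, and at the critical point k_a D_c = k_1 L, so D_c = (0.105/1.16) × 26.02 = 2.355 mg/L.

t_c ≈ 1.97 d; D_c ≈ 2.36 mg/L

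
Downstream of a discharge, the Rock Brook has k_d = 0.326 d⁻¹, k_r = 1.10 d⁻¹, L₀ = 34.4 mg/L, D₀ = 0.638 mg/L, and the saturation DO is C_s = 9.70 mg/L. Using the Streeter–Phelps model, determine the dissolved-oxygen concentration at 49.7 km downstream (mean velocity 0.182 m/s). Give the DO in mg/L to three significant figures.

DO ≈ 4.96 mg/L

Travel time t = x/v = 49.7 km / (0.182 m/s) = 49700 m / 0.182 m/s = 273100 s = 3.161 d.
k_d L₀/(k_r−k_d) = 0.326×34.4/(1.10−0.326) = 11.21/0.7740 = 14.49 mg/L.
e^(−k_d t) = e^(−0.326×3.161) = 0.3569; e^(−k_r t) = e^(−1.10×3.161) = 0.03091.
D = 14.49 × (0.3569 − 0.03091) + 0.638 × 0.03091 = 4.723 + 0.01972 = 4.743 mg/L.
DO = C_s − D = 9.70 − 4.743 = 4.957 mg/L.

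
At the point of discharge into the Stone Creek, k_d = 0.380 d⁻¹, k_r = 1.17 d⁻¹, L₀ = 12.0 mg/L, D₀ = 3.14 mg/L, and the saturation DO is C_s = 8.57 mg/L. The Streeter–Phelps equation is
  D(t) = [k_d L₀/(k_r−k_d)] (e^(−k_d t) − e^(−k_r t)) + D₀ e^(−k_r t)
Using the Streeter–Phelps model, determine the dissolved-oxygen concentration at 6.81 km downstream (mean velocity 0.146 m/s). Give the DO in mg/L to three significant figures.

Travel time t = x/v = 6.81 km / (0.146 m/s) = 6810 m / 0.146 m/s = 46640 s = 0.5399 d.
k_d L₀/(k_r−k_d) = 0.380×12.0/(1.17−0.380) = 4.560/0.7900 = 5.772 mg/L.
e^(−k_d t) = e^(−0.380×0.5399) = 0.8145; e^(−k_r t) = e^(−1.17×0.5399) = 0.5317.
D = 5.772 × (0.8145 − 0.5317) + 3.14 × 0.5317 = 1.632 + 1.670 = 3.302 mg/L.
DO = C_s − D = 8.57 − 3.302 = 5.268 mg/L.

DO ≈ 5.27 mg/L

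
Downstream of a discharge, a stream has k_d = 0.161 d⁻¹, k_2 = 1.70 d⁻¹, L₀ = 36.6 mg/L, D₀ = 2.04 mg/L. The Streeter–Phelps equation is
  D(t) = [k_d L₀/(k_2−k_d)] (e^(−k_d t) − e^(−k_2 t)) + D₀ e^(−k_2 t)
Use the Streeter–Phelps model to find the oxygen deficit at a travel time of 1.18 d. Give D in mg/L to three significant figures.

k_d L₀/(k_2−k_d) = 0.161×36.6/(1.70−0.161) = 5.893/1.539 = 3.829 mg/L.
e^(−k_d t) = e^(−0.161×1.180) = 0.8270; e^(−k_2 t) = e^(−1.70×1.180) = 0.1345.
D = 3.829 × (0.8270 − 0.1345) + 2.04 × 0.1345 = 2.651 + 0.2744 = 2.926 mg/L.

D ≈ 2.93 mg/L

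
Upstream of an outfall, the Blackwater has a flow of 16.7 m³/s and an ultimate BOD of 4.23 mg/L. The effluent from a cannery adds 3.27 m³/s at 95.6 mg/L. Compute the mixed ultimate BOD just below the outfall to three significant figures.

Flow-weighted mixing: C = (Q_r C_r + Q_w C_w)/(Q_r + Q_w)
= (16.7×4.23 + 3.27×95.6)/(16.7 + 3.27) = 383.3/19.97 = 19.19 mg/L.

19.2 mg/L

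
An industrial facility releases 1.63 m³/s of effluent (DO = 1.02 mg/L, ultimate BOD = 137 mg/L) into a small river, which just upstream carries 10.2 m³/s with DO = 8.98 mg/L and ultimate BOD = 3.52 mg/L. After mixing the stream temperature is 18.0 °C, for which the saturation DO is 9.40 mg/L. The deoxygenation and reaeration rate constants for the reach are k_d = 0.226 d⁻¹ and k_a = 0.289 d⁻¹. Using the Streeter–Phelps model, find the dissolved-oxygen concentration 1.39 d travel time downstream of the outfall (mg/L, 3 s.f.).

DO ≈ 3.57 mg/L

Mixed DO = (10.2×8.98 + 1.63×1.02)/(10.2+1.63) = 93.26/11.83 = 7.883 mg/L.
Mixed L₀ = (10.2×3.52 + 1.63×137)/(11.83) = 259.2/11.83 = 21.91 mg/L.
Initial deficit D₀ = C_s − DO₀ = 9.40 − 7.883 = 1.517 mg/L.
D(1.39) = [0.226×21.91/(0.289−0.226)](e^(−0.226×1.39) − e^(−0.289×1.39)) + 1.517 e^(−0.289×1.39)
= 78.60 × (0.7304 − 0.6692) + 1.517 × 0.6692 = 5.829 mg/L.
DO = 9.40 − 5.829 = 3.571 mg/L.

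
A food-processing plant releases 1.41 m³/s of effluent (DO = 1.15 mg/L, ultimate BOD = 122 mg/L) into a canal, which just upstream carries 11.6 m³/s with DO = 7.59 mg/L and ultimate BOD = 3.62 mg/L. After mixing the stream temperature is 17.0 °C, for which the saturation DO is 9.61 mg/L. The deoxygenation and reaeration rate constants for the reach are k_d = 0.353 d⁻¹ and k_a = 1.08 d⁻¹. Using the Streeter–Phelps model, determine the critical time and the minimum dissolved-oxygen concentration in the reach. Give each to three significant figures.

Mixed DO = (11.6×7.59 + 1.41×1.15)/(11.6+1.41) = 89.67/13.01 = 6.892 mg/L.
Mixed L₀ = (11.6×3.62 + 1.41×122)/(13.01) = 214.0/13.01 = 16.45 mg/L.
Initial deficit D₀ = C_s − DO₀ = 9.61 − 6.892 = 2.718 mg/L.
t_c = (1/0.7270) ln[(1.08/0.353)(1 − 2.718×0.7270/(0.353×16.45))] = 1.376 × ln(2.018) = 0.9660 d.
D_c = (0.353/1.08) × 16.45 × e^(−0.353×0.9660) = 0.3269 × 16.45 × 0.7111 = 3.823 mg/L.
Minimum DO = 9.61 − 3.823 = 5.787 mg/L.

t_c ≈ 0.966 d; minimum DO ≈ 5.79 mg/L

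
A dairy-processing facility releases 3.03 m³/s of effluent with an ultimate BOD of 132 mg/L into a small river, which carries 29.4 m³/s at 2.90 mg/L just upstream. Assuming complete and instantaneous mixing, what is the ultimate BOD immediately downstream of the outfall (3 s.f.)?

15.0 mg/L

Flow-weighted mixing: C = (Q_r C_r + Q_w C_w)/(Q_r + Q_w)
= (29.4×2.90 + 3.03×132)/(29.4 + 3.03) = 485.2/32.43 = 14.96 mg/L.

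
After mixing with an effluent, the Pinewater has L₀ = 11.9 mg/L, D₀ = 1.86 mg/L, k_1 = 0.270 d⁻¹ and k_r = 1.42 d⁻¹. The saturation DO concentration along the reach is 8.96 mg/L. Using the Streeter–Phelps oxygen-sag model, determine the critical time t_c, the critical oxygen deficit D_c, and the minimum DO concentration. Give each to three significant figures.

t_c ≈ 0.491 d; D_c ≈ 1.98 mg/L; min DO ≈ 6.98 mg/L

At the critical point dD/dt = 0, so k_1 L₀ e^(−k_1 t) = k_r D. Substituting D(t) from the Streeter–Phelps equation and solving for t gives
t_c = ln[(k_r/k_1)(1 − D₀(k_r−k_1)/(k_1 L₀))] / (k_r−k_1).
Here k_r−k_1 = 1.150 d⁻¹ and 1 − D₀(k_r−k_1)/(k_1 L₀) = 1 − 1.86×1.150/(0.270×11.9) = 0.3343, so
t_c = ln(5.259 × 0.3343) / 1.150 = 0.5642 / 1.150 = 0.4906 d.
L(t_c) = L₀ e^(−k_1 t_c) = 11.9 × 0.8759 = 10.42 mg/L, and at the critical point k_r D_c = k_1 L, so D_c = (0.270/1.42) × 10.42 = 1.982 mg/L.
Minimum DO = C_s − D_c = 8.96 − 1.982 = 6.978 mg/L.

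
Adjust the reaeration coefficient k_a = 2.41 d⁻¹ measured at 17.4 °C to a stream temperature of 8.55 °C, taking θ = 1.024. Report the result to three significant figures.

k_a ≈ 1.95 d⁻¹

k_a(T₂) = k_a(T₁) · θ^(T₂−T₁) = 2.41 × 1.024^(8.55−17.4)
= 2.41 × 1.024^-8.85 = 2.41 × 0.8107 = 1.954 d⁻¹.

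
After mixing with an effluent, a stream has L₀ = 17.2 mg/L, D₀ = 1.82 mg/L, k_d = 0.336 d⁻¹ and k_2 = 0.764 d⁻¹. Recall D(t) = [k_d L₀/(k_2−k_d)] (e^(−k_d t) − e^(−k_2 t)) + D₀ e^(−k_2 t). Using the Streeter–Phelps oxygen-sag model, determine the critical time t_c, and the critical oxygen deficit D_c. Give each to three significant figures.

t_c ≈ 1.58 d; D_c ≈ 4.45 mg/L

With k_2/k_d = 2.274 and 1 − D₀(k_2−k_d)/(k_d L₀) = 0.8652,
t_c = ln(2.274 × 0.8652) / (0.764 − 0.336) = ln(1.967) / 0.4280 = 0.6767/0.4280 = 1.581 d.
L(t_c) = L₀ e^(−k_d t_c) = 17.2 × 0.5879 = 10.11 mg/L, and at the critical point k_2 D_c = k_d L, so D_c = (0.336/0.764) × 10.11 = 4.447 mg/L.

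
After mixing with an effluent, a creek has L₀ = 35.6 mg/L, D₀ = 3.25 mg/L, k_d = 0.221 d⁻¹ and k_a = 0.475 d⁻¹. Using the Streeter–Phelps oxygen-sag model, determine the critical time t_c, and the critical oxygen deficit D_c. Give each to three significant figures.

t_c ≈ 2.58 d; D_c ≈ 9.37 mg/L

t_c = [1/(k_a−k_d)] ln[(k_a/k_d)(1 − D₀(k_a−k_d)/(k_d L₀))]
= [1/(0.475−0.221)] ln[(0.475/0.221)(1 − 3.25×0.2540/(0.221×35.6))]
= (1/0.2540) ln[2.149 × 0.8951] = 3.937 × ln(1.924) = 3.937 × 0.6543 = 2.576 d.
L(t_c) = L₀ e^(−k_d t_c) = 35.6 × 0.5659 = 20.15 mg/L, and at the critical point k_a D_c = k_d L, so D_c = (0.221/0.475) × 20.15 = 9.374 mg/L.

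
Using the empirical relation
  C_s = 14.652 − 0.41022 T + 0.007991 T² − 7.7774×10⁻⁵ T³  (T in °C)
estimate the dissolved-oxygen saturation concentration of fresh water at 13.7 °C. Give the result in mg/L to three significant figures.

C_s ≈ 10.3 mg/L

C_s = 14.652 − 0.41022×13.7 + 0.007991×13.7² − 7.7774×10⁻⁵×13.7³ = 10.33 mg/L.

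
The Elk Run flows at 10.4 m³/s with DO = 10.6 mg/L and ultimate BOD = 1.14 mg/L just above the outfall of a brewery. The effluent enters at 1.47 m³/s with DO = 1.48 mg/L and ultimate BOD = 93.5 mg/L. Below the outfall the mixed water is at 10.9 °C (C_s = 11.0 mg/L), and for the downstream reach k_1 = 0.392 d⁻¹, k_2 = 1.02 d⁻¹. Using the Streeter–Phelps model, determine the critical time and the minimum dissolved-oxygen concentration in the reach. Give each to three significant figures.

t_c ≈ 1.18 d; minimum DO ≈ 7.95 mg/L

Mixed DO = (10.4×10.6 + 1.47×1.48)/(10.4+1.47) = 112.4/11.87 = 9.471 mg/L.
Mixed L₀ = (10.4×1.14 + 1.47×93.5)/(11.87) = 149.3/11.87 = 12.58 mg/L.
Initial deficit D₀ = C_s − DO₀ = 11.0 − 9.471 = 1.529 mg/L.
t_c = (1/0.6280) ln[(1.02/0.392)(1 − 1.529×0.6280/(0.392×12.58))] = 1.592 × ln(2.095) = 1.178 d.
D_c = (0.392/1.02) × 12.58 × e^(−0.392×1.178) = 0.3843 × 12.58 × 0.6302 = 3.046 mg/L.
Minimum DO = 11.0 − 3.046 = 7.954 mg/L.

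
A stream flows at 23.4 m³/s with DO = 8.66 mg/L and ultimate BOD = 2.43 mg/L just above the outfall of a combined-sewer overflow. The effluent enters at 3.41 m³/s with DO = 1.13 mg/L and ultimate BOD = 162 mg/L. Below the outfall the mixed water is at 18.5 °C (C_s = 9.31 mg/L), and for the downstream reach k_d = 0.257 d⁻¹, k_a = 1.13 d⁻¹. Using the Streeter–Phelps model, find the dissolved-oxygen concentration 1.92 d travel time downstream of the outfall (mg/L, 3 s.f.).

DO ≈ 5.81 mg/L

Mixed DO = (23.4×8.66 + 3.41×1.13)/(23.4+3.41) = 206.5/26.81 = 7.702 mg/L.
Mixed L₀ = (23.4×2.43 + 3.41×162)/(26.81) = 609.3/26.81 = 22.73 mg/L.
Initial deficit D₀ = C_s − DO₀ = 9.31 − 7.702 = 1.608 mg/L.
D(1.92) = [0.257×22.73/(1.13−0.257)](e^(−0.257×1.92) − e^(−1.13×1.92)) + 1.608 e^(−1.13×1.92)
= 6.690 × (0.6105 − 0.1142) + 1.608 × 0.1142 = 3.504 mg/L.
DO = 9.31 − 3.504 = 5.806 mg/L.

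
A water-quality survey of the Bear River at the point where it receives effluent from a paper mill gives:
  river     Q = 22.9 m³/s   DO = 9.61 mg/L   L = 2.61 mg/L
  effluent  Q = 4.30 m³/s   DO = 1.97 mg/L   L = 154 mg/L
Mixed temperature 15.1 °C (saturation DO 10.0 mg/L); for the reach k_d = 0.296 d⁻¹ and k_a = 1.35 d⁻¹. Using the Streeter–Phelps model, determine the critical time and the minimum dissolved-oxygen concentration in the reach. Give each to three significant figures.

Mixed DO = (22.9×9.61 + 4.30×1.97)/(22.9+4.30) = 228.5/27.20 = 8.402 mg/L.
Mixed L₀ = (22.9×2.61 + 4.30×154)/(27.20) = 722.0/27.20 = 26.54 mg/L.
Initial deficit D₀ = C_s − DO₀ = 10.0 − 8.402 = 1.598 mg/L.
t_c = (1/1.054) ln[(1.35/0.296)(1 − 1.598×1.054/(0.296×26.54))] = 0.9488 × ln(3.583) = 1.211 d.
D_c = (0.296/1.35) × 26.54 × e^(−0.296×1.211) = 0.2193 × 26.54 × 0.6988 = 4.067 mg/L.
Minimum DO = 10.0 − 4.067 = 5.933 mg/L.

t_c ≈ 1.21 d; minimum DO ≈ 5.93 mg/L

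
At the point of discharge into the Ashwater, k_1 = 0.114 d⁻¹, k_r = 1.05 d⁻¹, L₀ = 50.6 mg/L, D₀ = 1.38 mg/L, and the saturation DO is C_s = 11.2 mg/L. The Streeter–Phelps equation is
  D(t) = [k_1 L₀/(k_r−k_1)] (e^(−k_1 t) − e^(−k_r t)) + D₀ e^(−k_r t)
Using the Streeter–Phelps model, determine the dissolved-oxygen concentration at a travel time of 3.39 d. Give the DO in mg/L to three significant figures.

DO ≈ 7.15 mg/L

k_1 L₀/(k_r−k_1) = 0.114×50.6/(1.05−0.114) = 5.768/0.9360 = 6.163 mg/L.
e^(−k_1 t) = e^(−0.114×3.390) = 0.6795; e^(−k_r t) = e^(−1.05×3.390) = 0.02845.
D = 6.163 × (0.6795 − 0.02845) + 1.38 × 0.02845 = 4.012 + 0.03927 = 4.051 mg/L.
DO = C_s − D = 11.2 − 4.051 = 7.149 mg/L.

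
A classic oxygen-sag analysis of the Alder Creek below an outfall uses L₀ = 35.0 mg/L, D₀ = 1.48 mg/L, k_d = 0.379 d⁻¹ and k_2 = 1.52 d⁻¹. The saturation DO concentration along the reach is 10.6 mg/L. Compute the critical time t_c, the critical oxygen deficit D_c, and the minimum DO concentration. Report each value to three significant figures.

With k_2/k_d = 4.011 and 1 − D₀(k_2−k_d)/(k_d L₀) = 0.8727,
t_c = ln(4.011 × 0.8727) / (1.52 − 0.379) = ln(3.500) / 1.141 = 1.253/1.141 = 1.098 d.
L(t_c) = L₀ e^(−k_d t_c) = 35.0 × 0.6596 = 23.09 mg/L, and at the critical point k_2 D_c = k_d L, so D_c = (0.379/1.52) × 23.09 = 5.756 mg/L.
Minimum DO = C_s − D_c = 10.6 − 5.756 = 4.844 mg/L.

t_c ≈ 1.10 d; D_c ≈ 5.76 mg/L; min DO ≈ 4.84 mg/L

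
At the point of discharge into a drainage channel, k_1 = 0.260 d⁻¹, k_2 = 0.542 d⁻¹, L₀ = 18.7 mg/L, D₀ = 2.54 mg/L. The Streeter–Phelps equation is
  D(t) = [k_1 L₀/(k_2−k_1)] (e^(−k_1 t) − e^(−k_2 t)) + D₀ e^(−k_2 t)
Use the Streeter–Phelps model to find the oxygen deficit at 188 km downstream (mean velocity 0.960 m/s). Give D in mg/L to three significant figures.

D ≈ 5.26 mg/L

Travel time t = x/v = 188 km / (0.960 m/s) = 188000 m / 0.960 m/s = 195800 s = 2.267 d.
k_1 L₀/(k_2−k_1) = 0.260×18.7/(0.542−0.260) = 4.862/0.2820 = 17.24 mg/L.
e^(−k_1 t) = e^(−0.260×2.267) = 0.5547; e^(−k_2 t) = e^(−0.542×2.267) = 0.2927.
D = 17.24 × (0.5547 − 0.2927) + 2.54 × 0.2927 = 4.517 + 0.7435 = 5.260 mg/L.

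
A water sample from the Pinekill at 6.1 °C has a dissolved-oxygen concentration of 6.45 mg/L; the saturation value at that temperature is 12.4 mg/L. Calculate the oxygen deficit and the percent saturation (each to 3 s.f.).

D = C_s − C = 12.4 − 6.45 = 5.95 mg/L.
% saturation = 6.45/12.4 × 100 = 52.0 %.

D ≈ 5.95 mg/L; 52.0 % saturation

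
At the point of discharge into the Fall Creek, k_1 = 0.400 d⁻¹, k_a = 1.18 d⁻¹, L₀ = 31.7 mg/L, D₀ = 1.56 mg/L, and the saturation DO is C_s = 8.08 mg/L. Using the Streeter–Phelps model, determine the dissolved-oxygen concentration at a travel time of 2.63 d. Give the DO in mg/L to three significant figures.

k_1 L₀/(k_a−k_1) = 0.400×31.7/(1.18−0.400) = 12.68/0.7800 = 16.26 mg/L.
e^(−k_1 t) = e^(−0.400×2.630) = 0.3492; e^(−k_a t) = e^(−1.18×2.630) = 0.04490.
D = 16.26 × (0.3492 − 0.04490) + 1.56 × 0.04490 = 4.948 + 0.07004 = 5.018 mg/L.
DO = C_s − D = 8.08 − 5.018 = 3.062 mg/L.

DO ≈ 3.06 mg/L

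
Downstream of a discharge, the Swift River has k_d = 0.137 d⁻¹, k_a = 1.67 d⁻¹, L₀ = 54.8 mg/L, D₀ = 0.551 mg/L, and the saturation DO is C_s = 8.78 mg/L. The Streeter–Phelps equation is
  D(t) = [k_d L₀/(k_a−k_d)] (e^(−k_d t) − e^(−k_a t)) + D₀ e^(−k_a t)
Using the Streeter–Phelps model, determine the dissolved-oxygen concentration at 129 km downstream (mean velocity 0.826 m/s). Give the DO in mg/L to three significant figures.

DO ≈ 5.17 mg/L

Travel time t = x/v = 129 km / (0.826 m/s) = 129000 m / 0.826 m/s = 156200 s = 1.808 d.
k_d L₀/(k_a−k_d) = 0.137×54.8/(1.67−0.137) = 7.508/1.533 = 4.897 mg/L.
e^(−k_d t) = e^(−0.137×1.808) = 0.7806; e^(−k_a t) = e^(−1.67×1.808) = 0.04887.
D = 4.897 × (0.7806 − 0.04887) + 0.551 × 0.04887 = 3.584 + 0.02693 = 3.611 mg/L.
DO = C_s − D = 8.78 − 3.611 = 5.169 mg/L.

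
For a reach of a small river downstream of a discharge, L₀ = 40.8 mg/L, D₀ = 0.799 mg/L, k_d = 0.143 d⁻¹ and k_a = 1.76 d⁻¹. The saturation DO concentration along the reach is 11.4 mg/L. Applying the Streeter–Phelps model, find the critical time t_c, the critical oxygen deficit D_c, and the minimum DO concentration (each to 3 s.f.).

t_c = [1/(k_a−k_d)] ln[(k_a/k_d)(1 − D₀(k_a−k_d)/(k_d L₀))]
= [1/(1.76−0.143)] ln[(1.76/0.143)(1 − 0.799×1.617/(0.143×40.8))]
= (1/1.617) ln[12.31 × 0.7786] = 0.6184 × ln(9.582) = 0.6184 × 2.260 = 1.398 d.
D_c = (k_d/k_a) L₀ e^(−k_d t_c) = (0.143/1.76) × 40.8 × e^(−0.143×1.398) = 0.08125 × 40.8 × 0.8188 = 2.714 mg/L.
Minimum DO = C_s − D_c = 11.4 − 2.714 = 8.686 mg/L.

t_c ≈ 1.40 d; D_c ≈ 2.71 mg/L; min DO ≈ 8.69 mg/L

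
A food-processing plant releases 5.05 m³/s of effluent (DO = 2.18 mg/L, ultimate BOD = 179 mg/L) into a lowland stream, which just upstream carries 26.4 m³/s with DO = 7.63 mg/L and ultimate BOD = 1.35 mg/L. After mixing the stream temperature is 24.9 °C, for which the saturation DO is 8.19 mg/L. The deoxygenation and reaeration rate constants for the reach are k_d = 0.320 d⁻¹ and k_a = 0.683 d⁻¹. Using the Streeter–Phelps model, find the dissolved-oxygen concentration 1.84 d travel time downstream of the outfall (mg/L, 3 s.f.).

DO ≈ 0.660 mg/L

Mixed DO = (26.4×7.63 + 5.05×2.18)/(26.4+5.05) = 212.4/31.45 = 6.755 mg/L.
Mixed L₀ = (26.4×1.35 + 5.05×179)/(31.45) = 939.6/31.45 = 29.88 mg/L.
Initial deficit D₀ = C_s − DO₀ = 8.19 − 6.755 = 1.435 mg/L.
D(1.84) = [0.320×29.88/(0.683−0.320)](e^(−0.320×1.84) − e^(−0.683×1.84)) + 1.435 e^(−0.683×1.84)
= 26.34 × (0.5550 − 0.2846) + 1.435 × 0.2846 = 7.530 mg/L.
DO = 8.19 − 7.530 = 0.6600 mg/L.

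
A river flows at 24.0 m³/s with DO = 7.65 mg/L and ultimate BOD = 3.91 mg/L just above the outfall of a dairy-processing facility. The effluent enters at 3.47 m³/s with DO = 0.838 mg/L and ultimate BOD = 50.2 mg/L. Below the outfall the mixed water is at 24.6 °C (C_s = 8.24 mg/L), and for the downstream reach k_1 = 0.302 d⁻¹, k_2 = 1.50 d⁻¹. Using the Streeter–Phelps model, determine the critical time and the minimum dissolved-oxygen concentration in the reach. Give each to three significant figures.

Mixed DO = (24.0×7.65 + 3.47×0.838)/(24.0+3.47) = 186.5/27.47 = 6.790 mg/L.
Mixed L₀ = (24.0×3.91 + 3.47×50.2)/(27.47) = 268.0/27.47 = 9.757 mg/L.
Initial deficit D₀ = C_s − DO₀ = 8.24 − 6.790 = 1.450 mg/L.
t_c = (1/1.198) ln[(1.50/0.302)(1 − 1.450×1.198/(0.302×9.757))] = 0.8347 × ln(2.038) = 0.5943 d.
D_c = (0.302/1.50) × 9.757 × e^(−0.302×0.5943) = 0.2013 × 9.757 × 0.8357 = 1.642 mg/L.
Minimum DO = 8.24 − 1.642 = 6.598 mg/L.

t_c ≈ 0.594 d; minimum DO ≈ 6.60 mg/L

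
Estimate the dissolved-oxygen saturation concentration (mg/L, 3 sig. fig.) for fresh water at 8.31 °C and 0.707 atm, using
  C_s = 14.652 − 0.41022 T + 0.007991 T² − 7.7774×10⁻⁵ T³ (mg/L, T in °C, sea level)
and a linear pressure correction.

At sea level: C_s = 14.652 − 0.41022×8.31 + 0.007991×8.31² − 7.7774×10⁻⁵×8.31³ = 11.75 mg/L.
Pressure correction: C_s' = 11.75 × 0.707 = 8.307 mg/L.

C_s ≈ 8.31 mg/L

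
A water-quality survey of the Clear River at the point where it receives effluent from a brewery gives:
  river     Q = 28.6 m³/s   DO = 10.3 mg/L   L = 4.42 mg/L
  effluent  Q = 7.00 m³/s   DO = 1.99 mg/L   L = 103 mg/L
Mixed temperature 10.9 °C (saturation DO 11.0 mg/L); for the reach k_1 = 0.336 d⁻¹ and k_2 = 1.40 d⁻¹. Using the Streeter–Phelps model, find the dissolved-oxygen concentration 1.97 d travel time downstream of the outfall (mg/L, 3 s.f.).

Mixed DO = (28.6×10.3 + 7.00×1.99)/(28.6+7.00) = 308.5/35.60 = 8.666 mg/L.
Mixed L₀ = (28.6×4.42 + 7.00×103)/(35.60) = 847.4/35.60 = 23.80 mg/L.
Initial deficit D₀ = C_s − DO₀ = 11.0 − 8.666 = 2.334 mg/L.
D(1.97) = [0.336×23.80/(1.40−0.336)](e^(−0.336×1.97) − e^(−1.40×1.97)) + 2.334 e^(−1.40×1.97)
= 7.517 × (0.5159 − 0.06342) + 2.334 × 0.06342 = 3.549 mg/L.
DO = 11.0 − 3.549 = 7.451 mg/L.

DO ≈ 7.45 mg/L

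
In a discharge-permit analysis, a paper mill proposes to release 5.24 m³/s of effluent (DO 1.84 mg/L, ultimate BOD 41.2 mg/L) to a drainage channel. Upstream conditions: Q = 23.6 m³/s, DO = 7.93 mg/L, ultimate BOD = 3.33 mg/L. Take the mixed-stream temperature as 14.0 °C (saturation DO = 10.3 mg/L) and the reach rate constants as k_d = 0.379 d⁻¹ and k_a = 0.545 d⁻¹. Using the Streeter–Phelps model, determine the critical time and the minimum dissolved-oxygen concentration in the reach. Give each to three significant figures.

Mixed DO = (23.6×7.93 + 5.24×1.84)/(23.6+5.24) = 196.8/28.84 = 6.823 mg/L.
Mixed L₀ = (23.6×3.33 + 5.24×41.2)/(28.84) = 294.5/28.84 = 10.21 mg/L.
Initial deficit D₀ = C_s − DO₀ = 10.3 − 6.823 = 3.477 mg/L.
t_c = (1/0.1660) ln[(0.545/0.379)(1 − 3.477×0.1660/(0.379×10.21))] = 6.024 × ln(1.224) = 1.215 d.
D_c = (0.379/0.545) × 10.21 × e^(−0.379×1.215) = 0.6954 × 10.21 × 0.6309 = 4.480 mg/L.
Minimum DO = 10.3 − 4.480 = 5.820 mg/L.

t_c ≈ 1.22 d; minimum DO ≈ 5.82 mg/L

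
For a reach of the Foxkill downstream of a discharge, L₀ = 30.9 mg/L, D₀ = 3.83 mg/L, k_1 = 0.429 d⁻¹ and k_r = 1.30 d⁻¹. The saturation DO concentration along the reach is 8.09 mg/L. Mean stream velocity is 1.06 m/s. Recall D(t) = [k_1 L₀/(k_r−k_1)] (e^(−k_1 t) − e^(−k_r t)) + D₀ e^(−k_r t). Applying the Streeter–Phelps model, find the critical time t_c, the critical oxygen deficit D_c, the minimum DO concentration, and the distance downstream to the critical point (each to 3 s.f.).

At the critical point dD/dt = 0, so k_1 L₀ e^(−k_1 t) = k_r D. Substituting D(t) from the Streeter–Phelps equation and solving for t gives
t_c = ln[(k_r/k_1)(1 − D₀(k_r−k_1)/(k_1 L₀))] / (k_r−k_1).
Here k_r−k_1 = 0.8710 d⁻¹ and 1 − D₀(k_r−k_1)/(k_1 L₀) = 1 − 3.83×0.8710/(0.429×30.9) = 0.7483, so
t_c = ln(3.030 × 0.7483) / 0.8710 = 0.8188 / 0.8710 = 0.9400 d.
D_c = (k_1/k_r) L₀ e^(−k_1 t_c) = (0.429/1.30) × 30.9 × e^(−0.429×0.9400) = 0.3300 × 30.9 × 0.6681 = 6.813 mg/L.
Minimum DO = C_s − D_c = 8.09 − 6.813 = 1.277 mg/L.
x_c = v t_c = 1.06 m/s × 0.9400 d × 86400 s/d = 86090 m ≈ 86.1 km.

t_c ≈ 0.940 d; D_c ≈ 6.81 mg/L; min DO ≈ 1.28 mg/L; x_c ≈ 86.1 km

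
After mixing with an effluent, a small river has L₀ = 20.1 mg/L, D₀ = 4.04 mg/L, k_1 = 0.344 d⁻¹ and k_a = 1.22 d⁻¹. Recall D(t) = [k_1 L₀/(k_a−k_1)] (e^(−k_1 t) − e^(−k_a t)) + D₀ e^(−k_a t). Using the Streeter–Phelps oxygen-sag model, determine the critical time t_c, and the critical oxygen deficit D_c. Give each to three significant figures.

t_c ≈ 0.627 d; D_c ≈ 4.57 mg/L

At the critical point dD/dt = 0, so k_1 L₀ e^(−k_1 t) = k_a D. Substituting D(t) from the Streeter–Phelps equation and solving for t gives
t_c = ln[(k_a/k_1)(1 − D₀(k_a−k_1)/(k_1 L₀))] / (k_a−k_1).
Here k_a−k_1 = 0.8760 d⁻¹ and 1 − D₀(k_a−k_1)/(k_1 L₀) = 1 − 4.04×0.8760/(0.344×20.1) = 0.4882, so
t_c = ln(3.547 × 0.4882) / 0.8760 = 0.5489 / 0.8760 = 0.6266 d.
D_c = (k_1/k_a) L₀ e^(−k_1 t_c) = (0.344/1.22) × 20.1 × e^(−0.344×0.6266) = 0.2820 × 20.1 × 0.8061 = 4.569 mg/L.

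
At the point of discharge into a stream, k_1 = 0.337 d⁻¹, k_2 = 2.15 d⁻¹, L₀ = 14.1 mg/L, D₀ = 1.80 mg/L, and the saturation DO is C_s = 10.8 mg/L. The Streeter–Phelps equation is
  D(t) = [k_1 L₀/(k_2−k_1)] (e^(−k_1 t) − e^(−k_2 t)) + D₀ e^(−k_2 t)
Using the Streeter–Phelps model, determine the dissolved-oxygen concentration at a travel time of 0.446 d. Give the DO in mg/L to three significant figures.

DO ≈ 8.86 mg/L

k_1 L₀/(k_2−k_1) = 0.337×14.1/(2.15−0.337) = 4.752/1.813 = 2.621 mg/L.
e^(−k_1 t) = e^(−0.337×0.4460) = 0.8604; e^(−k_2 t) = e^(−2.15×0.4460) = 0.3833.
D = 2.621 × (0.8604 − 0.3833) + 1.80 × 0.3833 = 1.251 + 0.6900 = 1.940 mg/L.
DO = C_s − D = 10.8 − 1.940 = 8.860 mg/L.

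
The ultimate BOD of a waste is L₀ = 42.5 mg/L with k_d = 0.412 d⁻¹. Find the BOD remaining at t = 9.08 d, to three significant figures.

L_t = L₀ e^(−k_d t) = 42.5 × e^(−0.412×9.08) = 42.5 × 0.02373 = 1.009 mg/L.

L ≈ 1.01 mg/L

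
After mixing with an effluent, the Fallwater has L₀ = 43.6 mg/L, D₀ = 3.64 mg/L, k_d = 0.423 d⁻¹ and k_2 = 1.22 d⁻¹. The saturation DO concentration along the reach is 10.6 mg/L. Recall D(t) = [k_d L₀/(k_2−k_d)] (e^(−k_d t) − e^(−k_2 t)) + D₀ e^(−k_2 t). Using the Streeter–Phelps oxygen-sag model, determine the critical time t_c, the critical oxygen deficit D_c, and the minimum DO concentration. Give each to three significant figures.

With k_2/k_d = 2.884 and 1 − D₀(k_2−k_d)/(k_d L₀) = 0.8427,
t_c = ln(2.884 × 0.8427) / (1.22 − 0.423) = ln(2.430) / 0.7970 = 0.8881/0.7970 = 1.114 d.
L(t_c) = L₀ e^(−k_d t_c) = 43.6 × 0.6242 = 27.21 mg/L, and at the critical point k_2 D_c = k_d L, so D_c = (0.423/1.22) × 27.21 = 9.435 mg/L.
Minimum DO = C_s − D_c = 10.6 − 9.435 = 1.165 mg/L.

t_c ≈ 1.11 d; D_c ≈ 9.44 mg/L; min DO ≈ 1.16 mg/L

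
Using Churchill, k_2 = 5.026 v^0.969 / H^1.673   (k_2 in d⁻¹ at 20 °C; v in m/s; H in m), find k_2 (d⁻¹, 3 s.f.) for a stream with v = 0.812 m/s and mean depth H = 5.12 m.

k_2 = 5.026 × 0.812^0.969 / 5.12^1.673 = 5.026 × 0.8173 / 15.37 = 0.2673 d⁻¹.

k_2 ≈ 0.267 d⁻¹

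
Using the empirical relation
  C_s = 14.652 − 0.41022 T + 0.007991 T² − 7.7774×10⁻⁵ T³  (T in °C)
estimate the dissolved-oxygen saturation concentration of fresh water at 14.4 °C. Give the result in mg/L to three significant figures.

C_s ≈ 10.2 mg/L

C_s = 14.652 − 0.41022×14.4 + 0.007991×14.4² − 7.7774×10⁻⁵×14.4³ = 10.17 mg/L.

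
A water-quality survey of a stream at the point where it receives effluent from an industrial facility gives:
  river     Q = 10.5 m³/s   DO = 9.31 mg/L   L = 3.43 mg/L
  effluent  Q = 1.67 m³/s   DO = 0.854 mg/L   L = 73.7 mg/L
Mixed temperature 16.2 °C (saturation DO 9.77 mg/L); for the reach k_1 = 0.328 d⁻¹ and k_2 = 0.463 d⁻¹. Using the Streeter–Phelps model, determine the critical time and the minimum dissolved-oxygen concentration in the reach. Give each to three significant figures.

Mixed DO = (10.5×9.31 + 1.67×0.854)/(10.5+1.67) = 99.18/12.17 = 8.150 mg/L.
Mixed L₀ = (10.5×3.43 + 1.67×73.7)/(12.17) = 159.1/12.17 = 13.07 mg/L.
Initial deficit D₀ = C_s − DO₀ = 9.77 − 8.150 = 1.620 mg/L.
t_c = (1/0.1350) ln[(0.463/0.328)(1 − 1.620×0.1350/(0.328×13.07))] = 7.407 × ln(1.340) = 2.166 d.
D_c = (0.328/0.463) × 13.07 × e^(−0.328×2.166) = 0.7084 × 13.07 × 0.4915 = 4.552 mg/L.
Minimum DO = 9.77 − 4.552 = 5.218 mg/L.

t_c ≈ 2.17 d; minimum DO ≈ 5.22 mg/L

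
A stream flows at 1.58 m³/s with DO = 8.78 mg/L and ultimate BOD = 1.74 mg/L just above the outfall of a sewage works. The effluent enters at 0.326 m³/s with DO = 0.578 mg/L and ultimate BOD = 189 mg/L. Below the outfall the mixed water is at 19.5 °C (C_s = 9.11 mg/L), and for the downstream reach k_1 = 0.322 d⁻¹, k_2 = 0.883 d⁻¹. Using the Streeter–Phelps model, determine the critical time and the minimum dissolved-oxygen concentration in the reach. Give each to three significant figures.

t_c ≈ 1.63 d; minimum DO ≈ 1.83 mg/L

Mixed DO = (1.58×8.78 + 0.326×0.578)/(1.58+0.326) = 14.06/1.906 = 7.377 mg/L.
Mixed L₀ = (1.58×1.74 + 0.326×189)/(1.906) = 64.36/1.906 = 33.77 mg/L.
Initial deficit D₀ = C_s − DO₀ = 9.11 − 7.377 = 1.733 mg/L.
t_c = (1/0.5610) ln[(0.883/0.322)(1 − 1.733×0.5610/(0.322×33.77))] = 1.783 × ln(2.497) = 1.631 d.
D_c = (0.322/0.883) × 33.77 × e^(−0.322×1.631) = 0.3647 × 33.77 × 0.5914 = 7.283 mg/L.
Minimum DO = 9.11 − 7.283 = 1.827 mg/L.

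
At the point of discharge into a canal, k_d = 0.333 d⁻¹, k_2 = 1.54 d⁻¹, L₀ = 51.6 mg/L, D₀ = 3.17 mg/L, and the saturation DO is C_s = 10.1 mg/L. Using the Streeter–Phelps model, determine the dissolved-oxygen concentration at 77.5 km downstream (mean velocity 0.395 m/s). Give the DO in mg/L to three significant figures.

DO ≈ 3.75 mg/L

Travel time t = x/v = 77.5 km / (0.395 m/s) = 77500 m / 0.395 m/s = 196200 s = 2.271 d.
k_d L₀/(k_2−k_d) = 0.333×51.6/(1.54−0.333) = 17.18/1.207 = 14.24 mg/L.
e^(−k_d t) = e^(−0.333×2.271) = 0.4694; e^(−k_2 t) = e^(−1.54×2.271) = 0.03028.
D = 14.24 × (0.4694 − 0.03028) + 3.17 × 0.03028 = 6.252 + 0.09600 = 6.348 mg/L.
DO = C_s − D = 10.1 − 6.348 = 3.752 mg/L.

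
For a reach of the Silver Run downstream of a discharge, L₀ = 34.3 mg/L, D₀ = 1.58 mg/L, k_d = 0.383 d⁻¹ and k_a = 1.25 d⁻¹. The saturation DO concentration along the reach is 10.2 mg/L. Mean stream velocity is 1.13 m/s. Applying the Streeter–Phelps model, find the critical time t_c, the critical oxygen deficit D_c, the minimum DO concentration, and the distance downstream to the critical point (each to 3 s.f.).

t_c = [1/(k_a−k_d)] ln[(k_a/k_d)(1 − D₀(k_a−k_d)/(k_d L₀))]
= [1/(1.25−0.383)] ln[(1.25/0.383)(1 − 1.58×0.8670/(0.383×34.3))]
= (1/0.8670) ln[3.264 × 0.8957] = 1.153 × ln(2.923) = 1.153 × 1.073 = 1.237 d.
D_c = (k_d/k_a) L₀ e^(−k_d t_c) = (0.383/1.25) × 34.3 × e^(−0.383×1.237) = 0.3064 × 34.3 × 0.6226 = 6.543 mg/L.
Minimum DO = C_s − D_c = 10.2 − 6.543 = 3.657 mg/L.
x_c = v t_c = 1.13 m/s × 1.237 d × 86400 s/d = 120800 m ≈ 121 km.

t_c ≈ 1.24 d; D_c ≈ 6.54 mg/L; min DO ≈ 3.66 mg/L; x_c ≈ 121 km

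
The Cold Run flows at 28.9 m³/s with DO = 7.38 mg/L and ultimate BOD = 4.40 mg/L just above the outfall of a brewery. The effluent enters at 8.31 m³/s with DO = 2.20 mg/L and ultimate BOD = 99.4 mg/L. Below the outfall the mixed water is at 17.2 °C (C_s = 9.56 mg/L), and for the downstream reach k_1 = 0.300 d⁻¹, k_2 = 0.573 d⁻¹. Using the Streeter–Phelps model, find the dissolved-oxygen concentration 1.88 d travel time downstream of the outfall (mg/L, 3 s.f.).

Mixed DO = (28.9×7.38 + 8.31×2.20)/(28.9+8.31) = 231.6/37.21 = 6.223 mg/L.
Mixed L₀ = (28.9×4.40 + 8.31×99.4)/(37.21) = 953.2/37.21 = 25.62 mg/L.
Initial deficit D₀ = C_s − DO₀ = 9.56 − 6.223 = 3.337 mg/L.
D(1.88) = [0.300×25.62/(0.573−0.300)](e^(−0.300×1.88) − e^(−0.573×1.88)) + 3.337 e^(−0.573×1.88)
= 28.15 × (0.5689 − 0.3405) + 3.337 × 0.3405 = 7.566 mg/L.
DO = 9.56 − 7.566 = 1.994 mg/L.

DO ≈ 1.99 mg/L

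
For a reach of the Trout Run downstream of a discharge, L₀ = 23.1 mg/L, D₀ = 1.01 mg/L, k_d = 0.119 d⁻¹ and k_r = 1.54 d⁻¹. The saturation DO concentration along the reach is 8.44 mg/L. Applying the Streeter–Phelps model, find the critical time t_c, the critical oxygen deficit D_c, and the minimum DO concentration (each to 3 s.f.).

At the critical point dD/dt = 0, so k_d L₀ e^(−k_d t) = k_r D. Substituting D(t) from the Streeter–Phelps equation and solving for t gives
t_c = ln[(k_r/k_d)(1 − D₀(k_r−k_d)/(k_d L₀))] / (k_r−k_d).
Here k_r−k_d = 1.421 d⁻¹ and 1 − D₀(k_r−k_d)/(k_d L₀) = 1 − 1.01×1.421/(0.119×23.1) = 0.4779, so
t_c = ln(12.94 × 0.4779) / 1.421 = 1.822 / 1.421 = 1.282 d.
L(t_c) = L₀ e^(−k_d t_c) = 23.1 × 0.8585 = 19.83 mg/L, and at the critical point k_r D_c = k_d L, so D_c = (0.119/1.54) × 19.83 = 1.532 mg/L.
Minimum DO = C_s − D_c = 8.44 − 1.532 = 6.908 mg/L.

t_c ≈ 1.28 d; D_c ≈ 1.53 mg/L; min DO ≈ 6.91 mg/L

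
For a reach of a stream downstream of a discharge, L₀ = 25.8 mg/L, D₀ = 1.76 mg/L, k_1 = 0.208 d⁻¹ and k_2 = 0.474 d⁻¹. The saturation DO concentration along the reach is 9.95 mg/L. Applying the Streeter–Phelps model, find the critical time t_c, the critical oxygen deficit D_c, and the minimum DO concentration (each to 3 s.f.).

t_c ≈ 2.75 d; D_c ≈ 6.39 mg/L; min DO ≈ 3.56 mg/L

t_c = [1/(k_2−k_1)] ln[(k_2/k_1)(1 − D₀(k_2−k_1)/(k_1 L₀))]
= [1/(0.474−0.208)] ln[(0.474/0.208)(1 − 1.76×0.2660/(0.208×25.8))]
= (1/0.2660) ln[2.279 × 0.9128] = 3.759 × ln(2.080) = 3.759 × 0.7324 = 2.753 d.
D_c = (k_1/k_2) L₀ e^(−k_1 t_c) = (0.208/0.474) × 25.8 × e^(−0.208×2.753) = 0.4388 × 25.8 × 0.5640 = 6.385 mg/L.
Minimum DO = C_s − D_c = 9.95 − 6.385 = 3.565 mg/L.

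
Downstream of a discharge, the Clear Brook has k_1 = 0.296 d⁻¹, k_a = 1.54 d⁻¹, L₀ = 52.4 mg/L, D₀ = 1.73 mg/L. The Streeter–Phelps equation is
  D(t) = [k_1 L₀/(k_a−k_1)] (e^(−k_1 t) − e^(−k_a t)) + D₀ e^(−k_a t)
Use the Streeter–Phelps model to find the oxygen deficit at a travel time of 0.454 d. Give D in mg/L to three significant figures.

D ≈ 5.56 mg/L

k_1 L₀/(k_a−k_1) = 0.296×52.4/(1.54−0.296) = 15.51/1.244 = 12.47 mg/L.
e^(−k_1 t) = e^(−0.296×0.4540) = 0.8743; e^(−k_a t) = e^(−1.54×0.4540) = 0.4970.
D = 12.47 × (0.8743 − 0.4970) + 1.73 × 0.4970 = 4.704 + 0.8598 = 5.563 mg/L.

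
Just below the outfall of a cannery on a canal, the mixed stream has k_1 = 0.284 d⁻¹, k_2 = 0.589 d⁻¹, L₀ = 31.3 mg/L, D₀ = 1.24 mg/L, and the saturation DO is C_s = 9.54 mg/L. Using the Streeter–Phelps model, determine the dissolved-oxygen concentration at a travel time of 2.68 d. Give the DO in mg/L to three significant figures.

k_1 L₀/(k_2−k_1) = 0.284×31.3/(0.589−0.284) = 8.889/0.3050 = 29.14 mg/L.
e^(−k_1 t) = e^(−0.284×2.680) = 0.4671; e^(−k_2 t) = e^(−0.589×2.680) = 0.2063.
D = 29.14 × (0.4671 − 0.2063) + 1.24 × 0.2063 = 7.603 + 0.2558 = 7.859 mg/L.
DO = C_s − D = 9.54 − 7.859 = 1.681 mg/L.

DO ≈ 1.68 mg/L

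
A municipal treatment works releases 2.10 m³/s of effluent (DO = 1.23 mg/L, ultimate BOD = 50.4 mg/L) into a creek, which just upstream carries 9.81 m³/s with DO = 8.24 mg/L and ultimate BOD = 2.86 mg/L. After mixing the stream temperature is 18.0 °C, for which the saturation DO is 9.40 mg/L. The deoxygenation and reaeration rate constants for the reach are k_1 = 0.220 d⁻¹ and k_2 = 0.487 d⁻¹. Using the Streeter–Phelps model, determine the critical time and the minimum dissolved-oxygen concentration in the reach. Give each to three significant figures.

Mixed DO = (9.81×8.24 + 2.10×1.23)/(9.81+2.10) = 83.42/11.91 = 7.004 mg/L.
Mixed L₀ = (9.81×2.86 + 2.10×50.4)/(11.91) = 133.9/11.91 = 11.24 mg/L.
Initial deficit D₀ = C_s − DO₀ = 9.40 − 7.004 = 2.396 mg/L.
t_c = (1/0.2670) ln[(0.487/0.220)(1 − 2.396×0.2670/(0.220×11.24))] = 3.745 × ln(1.641) = 1.855 d.
D_c = (0.220/0.487) × 11.24 × e^(−0.220×1.855) = 0.4517 × 11.24 × 0.6649 = 3.377 mg/L.
Minimum DO = 9.40 − 3.377 = 6.023 mg/L.

t_c ≈ 1.86 d; minimum DO ≈ 6.02 mg/L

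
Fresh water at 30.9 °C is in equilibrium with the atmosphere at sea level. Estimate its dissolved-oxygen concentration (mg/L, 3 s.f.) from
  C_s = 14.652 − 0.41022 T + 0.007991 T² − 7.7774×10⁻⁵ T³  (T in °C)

C_s ≈ 7.31 mg/L

C_s = 14.652 − 0.41022×30.9 + 0.007991×30.9² − 7.7774×10⁻⁵×30.9³ = 7.311 mg/L.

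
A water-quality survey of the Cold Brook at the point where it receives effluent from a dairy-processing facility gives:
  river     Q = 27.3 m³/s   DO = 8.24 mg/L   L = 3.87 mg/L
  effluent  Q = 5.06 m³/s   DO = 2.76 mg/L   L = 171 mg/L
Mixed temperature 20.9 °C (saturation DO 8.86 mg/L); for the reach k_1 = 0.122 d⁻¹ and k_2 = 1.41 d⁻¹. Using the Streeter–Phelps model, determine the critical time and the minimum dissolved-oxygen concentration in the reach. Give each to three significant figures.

t_c ≈ 1.33 d; minimum DO ≈ 6.65 mg/L

Mixed DO = (27.3×8.24 + 5.06×2.76)/(27.3+5.06) = 238.9/32.36 = 7.383 mg/L.
Mixed L₀ = (27.3×3.87 + 5.06×171)/(32.36) = 970.9/32.36 = 30.00 mg/L.
Initial deficit D₀ = C_s − DO₀ = 8.86 − 7.383 = 1.477 mg/L.
t_c = (1/1.288) ln[(1.41/0.122)(1 − 1.477×1.288/(0.122×30.00))] = 0.7764 × ln(5.551) = 1.331 d.
D_c = (0.122/1.41) × 30.00 × e^(−0.122×1.331) = 0.08652 × 30.00 × 0.8501 = 2.207 mg/L.
Minimum DO = 8.86 − 2.207 = 6.653 mg/L.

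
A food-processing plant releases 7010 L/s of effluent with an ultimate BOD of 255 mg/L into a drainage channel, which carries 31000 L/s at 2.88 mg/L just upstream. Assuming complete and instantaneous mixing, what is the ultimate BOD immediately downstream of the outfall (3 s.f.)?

Flow-weighted mixing: C = (Q_r C_r + Q_w C_w)/(Q_r + Q_w)
= (31000×2.88 + 7010×255)/(31000 + 7010) = 1.877×10^6/38010 = 49.38 mg/L.

49.4 mg/L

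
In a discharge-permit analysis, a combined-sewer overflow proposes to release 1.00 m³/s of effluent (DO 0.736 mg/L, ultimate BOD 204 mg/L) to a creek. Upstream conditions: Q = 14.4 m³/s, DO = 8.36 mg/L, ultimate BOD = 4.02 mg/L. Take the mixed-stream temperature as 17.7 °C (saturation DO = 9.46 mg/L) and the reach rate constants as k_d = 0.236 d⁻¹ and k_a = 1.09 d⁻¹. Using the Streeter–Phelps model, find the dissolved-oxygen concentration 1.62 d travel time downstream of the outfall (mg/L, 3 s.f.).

Mixed DO = (14.4×8.36 + 1.00×0.736)/(14.4+1.00) = 121.1/15.40 = 7.865 mg/L.
Mixed L₀ = (14.4×4.02 + 1.00×204)/(15.40) = 261.9/15.40 = 17.01 mg/L.
Initial deficit D₀ = C_s − DO₀ = 9.46 − 7.865 = 1.595 mg/L.
D(1.62) = [0.236×17.01/(1.09−0.236)](e^(−0.236×1.62) − e^(−1.09×1.62)) + 1.595 e^(−1.09×1.62)
= 4.699 × (0.6823 − 0.1710) + 1.595 × 0.1710 = 2.675 mg/L.
DO = 9.46 − 2.675 = 6.785 mg/L.

DO ≈ 6.78 mg/L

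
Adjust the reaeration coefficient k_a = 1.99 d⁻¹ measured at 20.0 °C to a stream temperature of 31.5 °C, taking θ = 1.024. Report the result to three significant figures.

k_a ≈ 2.61 d⁻¹

k_a(T₂) = k_a(T₁) · θ^(T₂−T₁) = 1.99 × 1.024^(31.5−20.0)
= 1.99 × 1.024^11.5 = 1.99 × 1.314 = 2.614 d⁻¹.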